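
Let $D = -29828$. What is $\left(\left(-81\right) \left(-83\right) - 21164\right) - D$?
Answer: $15387$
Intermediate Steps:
$\left(\left(-81\right) \left(-83\right) - 21164\right) - D = \left(\left(-81\right) \left(-83\right) - 21164\right) - -29828 = \left(6723 - 21164\right) + 29828 = -14441 + 29828 = 15387$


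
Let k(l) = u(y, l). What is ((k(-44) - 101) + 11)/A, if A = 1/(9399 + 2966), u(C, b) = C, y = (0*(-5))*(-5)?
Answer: -1112850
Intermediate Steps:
y = 0 (y = 0*(-5) = 0)
k(l) = 0
A = 1/12365 ≈ 8.0873e-5
((k(-44) - 101) + 11)/A = ((0 - 101) + 11)/(1/12365) = (-101 + 11)*12365 = -90*12365 = -1112850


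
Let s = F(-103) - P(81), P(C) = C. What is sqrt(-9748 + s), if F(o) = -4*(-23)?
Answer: I*sqrt(9737) ≈ 98.676*I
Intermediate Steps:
F(o) = 92
s = 11 (s = 92 - 1*81 = 92 - 81 = 11)
sqrt(-9748 + s) = sqrt(-9748 + 11) = sqrt(-9737) = I*sqrt(9737)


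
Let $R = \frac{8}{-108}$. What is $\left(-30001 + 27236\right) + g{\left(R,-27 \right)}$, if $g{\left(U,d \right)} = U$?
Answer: $- \frac{74657}{27} \approx -2765.1$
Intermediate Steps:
$R = - \frac{2}{27}$ ($R = 8 \left(- \frac{1}{108}\right) = - \frac{2}{27} \approx -0.074074$)
$\left(-30001 + 27236\right) + g{\left(R,-27 \right)} = \left(-30001 + 27236\right) - \frac{2}{27} = -2765 - \frac{2}{27} = - \frac{74657}{27}$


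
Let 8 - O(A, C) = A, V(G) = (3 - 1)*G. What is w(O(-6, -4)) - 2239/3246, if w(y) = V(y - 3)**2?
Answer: 1568825/3246 ≈ 483.31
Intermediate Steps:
V(G) = 2*G
O(A, C) = 8 - A
w(y) = (-6 + 2*y)**2 (w(y) = (2*(y - 3))**2 = (2*(-3 + y))**2 = (-6 + 2*y)**2)
w(O(-6, -4)) - 2239/3246 = 4*(-3 + (8 - 1*(-6)))**2 - 2239/3246 = 4*(-3 + (8 + 6))**2 - 2239/3246 = 4*(-3 + 14)**2 - 1*2239/3246 = 4*11**2 - 2239/3246 = 4*121 - 2239/3246 = 484 - 2239/3246 = 1568825/3246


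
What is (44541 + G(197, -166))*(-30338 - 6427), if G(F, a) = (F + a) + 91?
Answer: -1642035195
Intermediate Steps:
G(F, a) = 91 + F + a
(44541 + G(197, -166))*(-30338 - 6427) = (44541 + (91 + 197 - 166))*(-30338 - 6427) = (44541 + 122)*(-36765) = 44663*(-36765) = -1642035195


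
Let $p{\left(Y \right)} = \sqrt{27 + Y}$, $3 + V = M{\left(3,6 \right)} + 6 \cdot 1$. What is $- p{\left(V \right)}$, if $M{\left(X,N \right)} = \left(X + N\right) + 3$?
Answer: $- \sqrt{42} \approx -6.4807$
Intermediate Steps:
$M{\left(X,N \right)} = 3 + N + X$ ($M{\left(X,N \right)} = \left(N + X\right) + 3 = 3 + N + X$)
$V = 15$ ($V = -3 + \left(\left(3 + 6 + 3\right) + 6 \cdot 1\right) = -3 + \left(12 + 6\right) = -3 + 18 = 15$)
$- p{\left(V \right)} = - \sqrt{27 + 15} = - \sqrt{42}$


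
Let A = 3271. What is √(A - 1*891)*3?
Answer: 6*√595 ≈ 146.36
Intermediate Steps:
√(A - 1*891)*3 = √(3271 - 1*891)*3 = √(3271 - 891)*3 = √2380*3 = (2*√595)*3 = 6*√595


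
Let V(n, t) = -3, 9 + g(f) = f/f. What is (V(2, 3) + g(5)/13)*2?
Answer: -94/13 ≈ -7.2308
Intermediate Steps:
g(f) = -8 (g(f) = -9 + f/f = -9 + 1 = -8)
(V(2, 3) + g(5)/13)*2 = (-3 - 8/13)*2 = -47/13*2 = -94/13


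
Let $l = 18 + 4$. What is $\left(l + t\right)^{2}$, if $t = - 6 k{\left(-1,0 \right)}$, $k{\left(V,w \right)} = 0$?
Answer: $484$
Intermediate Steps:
$l = 22$
$t = 0$ ($t = \left(-6\right) 0 = 0$)
$\left(l + t\right)^{2} = \left(22 + 0\right)^{2} = 22^{2} = 484$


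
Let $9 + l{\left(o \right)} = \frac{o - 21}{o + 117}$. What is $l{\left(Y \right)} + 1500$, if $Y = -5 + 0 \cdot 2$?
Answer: $\frac{83483}{56} \approx 1490.8$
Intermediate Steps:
$Y = -5$ ($Y = -5 + 0 = -5$)
$l{\left(o \right)} = -9 + \frac{-21 + o}{117 + o}$ ($l{\left(o \right)} = -9 + \frac{o - 21}{o + 117} = -9 + \frac{-21 + o}{117 + o}$)
$l{\left(Y \right)} + 1500 = \frac{2 \left(-537 - -20\right)}{117 - 5} + 1500 = \frac{2 \left(-537 + 20\right)}{112} + 1500 = 2 \cdot \frac{1}{112} \left(-517\right) + 1500 = - \frac{517}{56} + 1500 = \frac{83483}{56}$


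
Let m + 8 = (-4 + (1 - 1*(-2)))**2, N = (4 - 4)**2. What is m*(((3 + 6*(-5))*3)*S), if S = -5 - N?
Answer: -2835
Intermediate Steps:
N = 0 (N = 0**2 = 0)
S = -5 (S = -5 - 1*0 = -5 + 0 = -5)
m = -7 (m = -8 + (-4 + (1 - 1*(-2)))**2 = -8 + (-4 + (1 + 2))**2 = -8 + (-4 + 3)**2 = -8 + (-1)**2 = -8 + 1 = -7)
m*(((3 + 6*(-5))*3)*S) = -7*(3 + 6*(-5))*3*(-5) = -7*(3 - 30)*3*(-5) = -7*(-27*3)*(-5) = -(-567)*(-5) = -7*405 = -2835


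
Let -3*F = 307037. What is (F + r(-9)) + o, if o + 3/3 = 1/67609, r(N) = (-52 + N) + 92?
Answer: -20752379720/202827 ≈ -1.0232e+5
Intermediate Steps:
F = -307037/3 (F = -⅓*307037 = -307037/3 ≈ -1.0235e+5)
r(N) = 40 + N
o = -67608/67609 (o = -1 + 1/67609 = -67608/67609 ≈ -0.99998)
(F + r(-9)) + o = (-307037/3 + (40 - 9)) - 67608/67609 = (-307037/3 + 31) - 67608/67609 = -306944/3 - 67608/67609 = -20752379720/202827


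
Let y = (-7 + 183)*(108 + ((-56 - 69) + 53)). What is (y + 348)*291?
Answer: 1945044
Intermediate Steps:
y = 6336 (y = 176*(108 + (-125 + 53)) = 176*(108 - 72) = 176*36 = 6336)
(y + 348)*291 = (6336 + 348)*291 = 6684*291 = 1945044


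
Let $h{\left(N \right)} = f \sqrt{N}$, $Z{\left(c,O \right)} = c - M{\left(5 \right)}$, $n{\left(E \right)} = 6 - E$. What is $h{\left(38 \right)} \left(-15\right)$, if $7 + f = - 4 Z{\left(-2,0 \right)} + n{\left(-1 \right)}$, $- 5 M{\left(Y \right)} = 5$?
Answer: $- 60 \sqrt{38} \approx -369.86$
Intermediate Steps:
$M{\left(Y \right)} = -1$ ($M{\left(Y \right)} = \left(- \frac{1}{5}\right) 5 = -1$)
$Z{\left(c,O \right)} = 1 + c$ ($Z{\left(c,O \right)} = c - -1 = c + 1 = 1 + c$)
$f = 4$ ($f = -7 + \left(- 4 \left(1 - 2\right) + \left(6 - -1\right)\right) = -7 + \left(\left(-4\right) \left(-1\right) + \left(6 + 1\right)\right) = -7 + \left(4 + 7\right) = -7 + 11 = 4$)
$h{\left(N \right)} = 4 \sqrt{N}$
$h{\left(38 \right)} \left(-15\right) = 4 \sqrt{38} \left(-15\right) = - 60 \sqrt{38}$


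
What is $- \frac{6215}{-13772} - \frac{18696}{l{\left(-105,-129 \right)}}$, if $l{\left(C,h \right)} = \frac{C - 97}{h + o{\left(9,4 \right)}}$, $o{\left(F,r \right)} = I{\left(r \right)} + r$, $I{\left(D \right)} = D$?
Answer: $- \frac{1416090151}{126452} \approx -11199.0$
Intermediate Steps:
$o{\left(F,r \right)} = 2 r$ ($o{\left(F,r \right)} = r + r = 2 r$)
$l{\left(C,h \right)} = \frac{-97 + C}{8 + h}$ ($l{\left(C,h \right)} = \frac{C - 97}{h + 2 \cdot 4} = \frac{-97 + C}{h + 8} = \frac{-97 + C}{8 + h}$)
$- \frac{6215}{-13772} - \frac{18696}{l{\left(-105,-129 \right)}} = - \frac{6215}{-13772} - \frac{18696}{\frac{1}{8 - 129} \left(-97 - 105\right)} = \left(-6215\right) \left(- \frac{1}{13772}\right) - \frac{18696}{\frac{1}{-121} \left(-202\right)} = \frac{565}{1252} - \frac{18696}{\left(- \frac{1}{121}\right) \left(-202\right)} = \frac{565}{1252} - \frac{18696}{\frac{202}{121}} = \frac{565}{1252} - \frac{1131108}{101} = - \frac{1416090151}{126452}$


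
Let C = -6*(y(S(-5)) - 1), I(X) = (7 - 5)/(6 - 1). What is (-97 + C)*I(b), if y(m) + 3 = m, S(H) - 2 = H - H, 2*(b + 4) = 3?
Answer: -34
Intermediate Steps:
b = -5/2 (b = -4 + (½)*3 = -4 + 3/2 = -5/2 ≈ -2.5000)
S(H) = 2 (S(H) = 2 + (H - H) = 2 + 0 = 2)
I(X) = ⅖ (I(X) = 2/5 = 2*(⅕) = ⅖)
y(m) = -3 + m
C = 12 (C = -6*((-3 + 2) - 1) = -6*(-1 - 1) = -6*(-2) = 12)
(-97 + C)*I(b) = (-97 + 12)*(⅖) = -85*⅖ = -34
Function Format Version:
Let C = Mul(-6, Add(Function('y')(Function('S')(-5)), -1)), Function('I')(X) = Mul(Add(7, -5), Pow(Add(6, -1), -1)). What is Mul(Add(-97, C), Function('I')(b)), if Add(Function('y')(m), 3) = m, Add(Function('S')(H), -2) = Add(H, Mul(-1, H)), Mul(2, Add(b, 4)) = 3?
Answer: -34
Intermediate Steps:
b = Rational(-5, 2) (b = Add(-4, Mul(Rational(1, 2), 3)) = Add(-4, Rational(3, 2)) = Rational(-5, 2) ≈ -2.5000)
Function('S')(H) = 2 (Function('S')(H) = Add(2, Add(H, Mul(-1, H))) = Add(2, 0) = 2)
Function('I')(X) = Rational(2, 5) (Function('I')(X) = Mul(2, Pow(5, -1)) = Mul(2, Rational(1, 5)) = Rational(2, 5))
Function('y')(m) = Add(-3, m)
C = 12 (C = Mul(-6, Add(Add(-3, 2), -1)) = Mul(-6, Add(-1, -1)) = Mul(-6, -2) = 12)
Mul(Add(-97, C), Function('I')(b)) = Mul(Add(-97, 12), Rational(2, 5)) = Mul(-85, Rational(2, 5)) = -34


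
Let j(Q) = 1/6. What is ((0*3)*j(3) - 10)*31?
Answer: -310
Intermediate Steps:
j(Q) = 1/6
((0*3)*j(3) - 10)*31 = ((0*3)*(1/6) - 10)*31 = (0*(1/6) - 10)*31 = (0 - 10)*31 = -10*31 = -310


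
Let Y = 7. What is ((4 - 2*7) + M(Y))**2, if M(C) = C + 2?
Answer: 1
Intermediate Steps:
M(C) = 2 + C
((4 - 2*7) + M(Y))**2 = ((4 - 2*7) + (2 + 7))**2 = ((4 - 14) + 9)**2 = (-10 + 9)**2 = (-1)**2 = 1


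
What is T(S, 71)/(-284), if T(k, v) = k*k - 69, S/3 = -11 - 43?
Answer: -26175/284 ≈ -92.166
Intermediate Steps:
S = -162 (S = 3*(-11 - 43) = 3*(-54) = -162)
T(k, v) = -69 + k² (T(k, v) = k² - 69 = -69 + k²)
T(S, 71)/(-284) = (-69 + (-162)²)/(-284) = (-69 + 26244)*(-1/284) = 26175*(-1/284) = -26175/284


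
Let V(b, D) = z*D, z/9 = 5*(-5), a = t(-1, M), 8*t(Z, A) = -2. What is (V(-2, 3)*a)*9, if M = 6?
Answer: 6075/4 ≈ 1518.8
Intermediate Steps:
t(Z, A) = -¼ (t(Z, A) = (⅛)*(-2) = -¼)
a = -¼ ≈ -0.25000
z = -225 (z = 9*(5*(-5)) = 9*(-25) = -225)
V(b, D) = -225*D
(V(-2, 3)*a)*9 = (-225*3*(-¼))*9 = -675*(-¼)*9 = (675/4)*9 = 6075/4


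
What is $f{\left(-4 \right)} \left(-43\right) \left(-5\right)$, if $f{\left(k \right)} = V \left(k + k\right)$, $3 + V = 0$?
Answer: $5160$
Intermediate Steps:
$V = -3$ ($V = -3 + 0 = -3$)
$f{\left(k \right)} = - 6 k$ ($f{\left(k \right)} = - 3 \left(k + k\right) = - 3 \cdot 2 k = - 6 k$)
$f{\left(-4 \right)} \left(-43\right) \left(-5\right) = \left(-6\right) \left(-4\right) \left(-43\right) \left(-5\right) = 24 \left(-43\right) \left(-5\right) = \left(-1032\right) \left(-5\right) = 5160$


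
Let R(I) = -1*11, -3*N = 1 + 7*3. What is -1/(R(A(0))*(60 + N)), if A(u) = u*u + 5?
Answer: 3/1738 ≈ 0.0017261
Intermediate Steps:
A(u) = 5 + u² (A(u) = u² + 5 = 5 + u²)
N = -22/3 (N = -(1 + 7*3)/3 = -(1 + 21)/3 = -⅓*22 = -22/3 ≈ -7.3333)
R(I) = -11
-1/(R(A(0))*(60 + N)) = -1/((-11*(60 - 22/3))) = -1/((-11*158/3)) = -1/(-1738/3) = -1*(-3/1738) = 3/1738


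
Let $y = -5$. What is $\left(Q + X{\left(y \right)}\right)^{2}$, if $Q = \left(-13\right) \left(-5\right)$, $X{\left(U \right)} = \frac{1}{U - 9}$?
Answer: $\frac{826281}{196} \approx 4215.7$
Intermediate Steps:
$X{\left(U \right)} = \frac{1}{-9 + U}$
$Q = 65$
$\left(Q + X{\left(y \right)}\right)^{2} = \left(65 + \frac{1}{-9 - 5}\right)^{2} = \left(65 + \frac{1}{-14}\right)^{2} = \left(65 - \frac{1}{14}\right)^{2} = \left(\frac{909}{14}\right)^{2} = \frac{826281}{196}$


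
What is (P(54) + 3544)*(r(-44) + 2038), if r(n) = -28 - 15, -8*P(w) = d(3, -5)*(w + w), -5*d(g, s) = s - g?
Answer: 7027188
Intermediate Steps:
d(g, s) = -s/5 + g/5 (d(g, s) = -(s - g)/5 = -s/5 + g/5)
P(w) = -2*w/5 (P(w) = -(-⅕*(-5) + (⅕)*3)*(w + w)/8 = -(1 + ⅗)*2*w/8 = -2*w/5)
r(n) = -43
(P(54) + 3544)*(r(-44) + 2038) = (-⅖*54 + 3544)*(-43 + 2038) = (-108/5 + 3544)*1995 = (17612/5)*1995 = 7027188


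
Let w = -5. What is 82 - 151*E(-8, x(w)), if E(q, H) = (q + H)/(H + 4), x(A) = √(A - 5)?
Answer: 2727/13 - 906*I*√10/13 ≈ 209.77 - 220.39*I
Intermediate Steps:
x(A) = √(-5 + A)
E(q, H) = (H + q)/(4 + H)
82 - 151*E(-8, x(w)) = 82 - 151*(√(-5 - 5) - 8)/(4 + √(-5 - 5)) = 82 - 151*(√(-10) - 8)/(4 + √(-10)) = 82 - 151*(I*√10 - 8)/(4 + I*√10) = 82 - 151*(-8 + I*√10)/(4 + I*√10)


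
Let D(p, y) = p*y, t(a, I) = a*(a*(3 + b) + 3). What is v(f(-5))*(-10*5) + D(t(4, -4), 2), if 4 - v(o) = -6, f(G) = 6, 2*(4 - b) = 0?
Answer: -252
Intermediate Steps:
b = 4 (b = 4 - ½*0 = 4 + 0 = 4)
t(a, I) = a*(3 + 7*a) (t(a, I) = a*(a*(3 + 4) + 3) = a*(a*7 + 3) = a*(7*a + 3) = a*(3 + 7*a))
v(o) = 10 (v(o) = 4 - 1*(-6) = 4 + 6 = 10)
v(f(-5))*(-10*5) + D(t(4, -4), 2) = 10*(-10*5) + (4*(3 + 7*4))*2 = 10*(-50) + (4*(3 + 28))*2 = -500 + (4*31)*2 = -500 + 124*2 = -500 + 248 = -252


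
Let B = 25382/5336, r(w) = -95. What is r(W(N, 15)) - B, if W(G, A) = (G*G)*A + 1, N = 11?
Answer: -266151/2668 ≈ -99.757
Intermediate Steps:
W(G, A) = 1 + A*G² (W(G, A) = G²*A + 1 = A*G² + 1 = 1 + A*G²)
B = 12691/2668 (B = 25382*(1/5336) = 12691/2668 ≈ 4.7567)
r(W(N, 15)) - B = -95 - 1*12691/2668 = -95 - 12691/2668 = -266151/2668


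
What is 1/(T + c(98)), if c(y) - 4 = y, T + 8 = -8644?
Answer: -1/8550 ≈ -0.00011696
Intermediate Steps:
T = -8652 (T = -8 - 8644 = -8652)
c(y) = 4 + y
1/(T + c(98)) = 1/(-8652 + (4 + 98)) = 1/(-8652 + 102) = 1/(-8550) = -1/8550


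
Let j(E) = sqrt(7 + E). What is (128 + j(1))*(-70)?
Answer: -8960 - 140*sqrt(2) ≈ -9158.0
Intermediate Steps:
(128 + j(1))*(-70) = (128 + sqrt(7 + 1))*(-70) = (128 + sqrt(8))*(-70) = (128 + 2*sqrt(2))*(-70) = -8960 - 140*sqrt(2)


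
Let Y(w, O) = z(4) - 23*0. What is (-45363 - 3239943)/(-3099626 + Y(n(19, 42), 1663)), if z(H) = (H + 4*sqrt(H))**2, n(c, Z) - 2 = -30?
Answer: 1642653/1549741 ≈ 1.0600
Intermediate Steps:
n(c, Z) = -28 (n(c, Z) = 2 - 30 = -28)
Y(w, O) = 144 (Y(w, O) = (4 + 4*sqrt(4))**2 - 23*0 = (4 + 4*2)**2 + 0 = (4 + 8)**2 + 0 = 12**2 + 0 = 144 + 0 = 144)
(-45363 - 3239943)/(-3099626 + Y(n(19, 42), 1663)) = (-45363 - 3239943)/(-3099626 + 144) = -3285306/(-3099482) = -3285306*(-1/3099482) = 1642653/1549741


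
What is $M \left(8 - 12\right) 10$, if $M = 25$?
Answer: $-1000$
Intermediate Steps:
$M \left(8 - 12\right) 10 = 25 \left(8 - 12\right) 10 = 25 \left(-4\right) 10 = \left(-100\right) 10 = -1000$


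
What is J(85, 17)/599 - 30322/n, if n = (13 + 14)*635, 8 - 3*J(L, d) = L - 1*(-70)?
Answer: -19002983/10269855 ≈ -1.8504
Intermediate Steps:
J(L, d) = -62/3 - L/3 (J(L, d) = 8/3 - (L - 1*(-70))/3 = 8/3 - (L + 70)/3 = 8/3 - (70 + L)/3 = 8/3 + (-70/3 - L/3) = -62/3 - L/3)
n = 17145 (n = 27*635 = 17145)
J(85, 17)/599 - 30322/n = (-62/3 - 1/3*85)/599 - 30322/17145 = (-62/3 - 85/3)*(1/599) - 30322*1/17145 = -49*1/599 - 30322/17145 = -49/599 - 30322/17145 = -19002983/10269855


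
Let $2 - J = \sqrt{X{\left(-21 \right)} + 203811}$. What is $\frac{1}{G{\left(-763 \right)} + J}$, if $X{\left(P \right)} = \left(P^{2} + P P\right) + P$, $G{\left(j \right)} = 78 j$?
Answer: $- \frac{7439}{442684184} + \frac{\sqrt{3198}}{442684184} \approx -1.6677 \cdot 10^{-5}$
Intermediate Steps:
$X{\left(P \right)} = P + 2 P^{2}$ ($X{\left(P \right)} = \left(P^{2} + P^{2}\right) + P = 2 P^{2} + P = P + 2 P^{2}$)
$J = 2 - 8 \sqrt{3198}$ ($J = 2 - \sqrt{- 21 \left(1 + 2 \left(-21\right)\right) + 203811} = 2 - \sqrt{- 21 \left(1 - 42\right) + 203811} = 2 - \sqrt{\left(-21\right) \left(-41\right) + 203811} = 2 - \sqrt{861 + 203811} = 2 - \sqrt{204672} = 2 - 8 \sqrt{3198} \approx -450.41$)
$\frac{1}{G{\left(-763 \right)} + J} = \frac{1}{78 \left(-763\right) + \left(2 - 8 \sqrt{3198}\right)} = \frac{1}{-59514 + \left(2 - 8 \sqrt{3198}\right)} = \frac{1}{-59512 - 8 \sqrt{3198}}$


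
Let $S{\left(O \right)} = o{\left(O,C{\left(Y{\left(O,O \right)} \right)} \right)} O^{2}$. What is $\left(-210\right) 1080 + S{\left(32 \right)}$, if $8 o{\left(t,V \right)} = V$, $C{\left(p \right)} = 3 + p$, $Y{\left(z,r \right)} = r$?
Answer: $-222320$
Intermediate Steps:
$o{\left(t,V \right)} = \frac{V}{8}$
$S{\left(O \right)} = O^{2} \left(\frac{3}{8} + \frac{O}{8}\right)$ ($S{\left(O \right)} = \frac{3 + O}{8} O^{2} = \left(\frac{3}{8} + \frac{O}{8}\right) O^{2} = O^{2} \left(\frac{3}{8} + \frac{O}{8}\right)$)
$\left(-210\right) 1080 + S{\left(32 \right)} = \left(-210\right) 1080 + \frac{32^{2} \left(3 + 32\right)}{8} = -226800 + \frac{1}{8} \cdot 1024 \cdot 35 = -226800 + 4480 = -222320$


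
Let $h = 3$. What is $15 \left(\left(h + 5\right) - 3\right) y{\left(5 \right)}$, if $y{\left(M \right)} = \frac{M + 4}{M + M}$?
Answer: $\frac{135}{2} \approx 67.5$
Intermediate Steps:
$y{\left(M \right)} = \frac{4 + M}{2 M}$
$15 \left(\left(h + 5\right) - 3\right) y{\left(5 \right)} = 15 \left(\left(3 + 5\right) - 3\right) \frac{4 + 5}{2 \cdot 5} = 15 \left(8 - 3\right) \frac{1}{2} \cdot \frac{1}{5} \cdot 9 = 15 \cdot 5 \cdot \frac{9}{10} = 75 \cdot \frac{9}{10} = \frac{135}{2}$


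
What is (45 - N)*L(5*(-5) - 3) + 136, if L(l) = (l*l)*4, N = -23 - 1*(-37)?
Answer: 97352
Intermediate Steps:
N = 14 (N = -23 + 37 = 14)
L(l) = 4*l² (L(l) = l²*4 = 4*l²)
(45 - N)*L(5*(-5) - 3) + 136 = (45 - 1*14)*(4*(5*(-5) - 3)²) + 136 = (45 - 14)*(4*(-25 - 3)²) + 136 = 31*(4*(-28)²) + 136 = 31*(4*784) + 136 = 31*3136 + 136 = 97216 + 136 = 97352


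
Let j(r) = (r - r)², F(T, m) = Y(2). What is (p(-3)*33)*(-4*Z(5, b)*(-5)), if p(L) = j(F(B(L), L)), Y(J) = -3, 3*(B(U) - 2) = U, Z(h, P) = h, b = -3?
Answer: 0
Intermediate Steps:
B(U) = 2 + U/3
F(T, m) = -3
j(r) = 0 (j(r) = 0² = 0)
p(L) = 0
(p(-3)*33)*(-4*Z(5, b)*(-5)) = (0*33)*(-4*5*(-5)) = 0*(-20*(-5)) = 0*100 = 0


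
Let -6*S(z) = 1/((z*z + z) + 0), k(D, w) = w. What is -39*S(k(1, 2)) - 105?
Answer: -1247/12 ≈ -103.92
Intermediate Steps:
S(z) = -1/(6*(z + z²)) (S(z) = -1/(6*((z*z + z) + 0)) = -1/(6*((z² + z) + 0)) = -1/(6*((z + z²) + 0)) = -1/(6*(z + z²)))
-39*S(k(1, 2)) - 105 = -(-13)/(2*2*(1 + 2)) - 105 = -(-13)/(2*2*3) - 105 = -39*(-1/36) - 105 = 13/12 - 105 = -1247/12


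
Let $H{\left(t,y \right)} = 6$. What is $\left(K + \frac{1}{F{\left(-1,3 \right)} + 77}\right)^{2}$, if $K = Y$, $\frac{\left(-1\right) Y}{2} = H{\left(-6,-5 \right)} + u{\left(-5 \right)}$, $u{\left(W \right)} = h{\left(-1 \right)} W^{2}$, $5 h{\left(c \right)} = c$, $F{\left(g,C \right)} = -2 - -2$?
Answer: $\frac{23409}{5929} \approx 3.9482$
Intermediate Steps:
$F{\left(g,C \right)} = 0$ ($F{\left(g,C \right)} = -2 + 2 = 0$)
$h{\left(c \right)} = \frac{c}{5}$
$u{\left(W \right)} = - \frac{W^{2}}{5}$ ($u{\left(W \right)} = \frac{1}{5} \left(-1\right) W^{2} = - \frac{W^{2}}{5}$)
$Y = -2$ ($Y = - 2 \left(6 - \frac{\left(-5\right)^{2}}{5}\right) = - 2 \left(6 - 5\right) = \left(-2\right) 1 = -2$)
$K = -2$
$\left(K + \frac{1}{F{\left(-1,3 \right)} + 77}\right)^{2} = \left(-2 + \frac{1}{0 + 77}\right)^{2} = \left(-2 + \frac{1}{77}\right)^{2} = \left(- \frac{153}{77}\right)^{2} = \frac{23409}{5929}$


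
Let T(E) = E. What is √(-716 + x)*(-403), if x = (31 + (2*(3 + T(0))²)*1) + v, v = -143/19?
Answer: -4836*I*√1691/19 ≈ -10467.0*I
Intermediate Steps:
v = -143/19 (v = -143*1/19 = -143/19 ≈ -7.5263)
x = 788/19 (x = (31 + (2*(3 + 0)²)*1) - 143/19 = (31 + (2*3²)*1) - 143/19 = (31 + (2*9)*1) - 143/19 = (31 + 18*1) - 143/19 = (31 + 18) - 143/19 = 49 - 143/19 = 788/19 ≈ 41.474)
√(-716 + x)*(-403) = √(-716 + 788/19)*(-403) = √(-12816/19)*(-403) = (12*I*√1691/19)*(-403) = -4836*I*√1691/19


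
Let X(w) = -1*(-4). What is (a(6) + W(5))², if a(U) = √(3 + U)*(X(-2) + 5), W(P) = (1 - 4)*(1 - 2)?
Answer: 900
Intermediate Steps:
X(w) = 4
W(P) = 3 (W(P) = -3*(-1) = 3)
a(U) = 9*√(3 + U) (a(U) = √(3 + U)*(4 + 5) = √(3 + U)*9 = 9*√(3 + U))
(a(6) + W(5))² = (9*√(3 + 6) + 3)² = (9*√9 + 3)² = (9*3 + 3)² = (27 + 3)² = 30² = 900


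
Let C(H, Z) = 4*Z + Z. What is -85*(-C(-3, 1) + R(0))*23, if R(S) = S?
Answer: 9775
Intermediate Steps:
C(H, Z) = 5*Z
-85*(-C(-3, 1) + R(0))*23 = -85*(-5 + 0)*23 = -85*(-5)*23 = 425*23 = 9775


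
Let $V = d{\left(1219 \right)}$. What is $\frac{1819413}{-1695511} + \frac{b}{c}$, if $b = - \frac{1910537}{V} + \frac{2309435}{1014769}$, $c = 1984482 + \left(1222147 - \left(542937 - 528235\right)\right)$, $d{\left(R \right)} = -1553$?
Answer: $- \frac{9148851720137457778119}{8528884033603197694129} \approx -1.0727$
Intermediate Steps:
$V = -1553$
$c = 3191927$ ($c = 1984482 + \left(1222147 - \left(542937 - 528235\right)\right) = 1984482 + \left(1222147 - 14702\right) = 1984482 + 1207445 = 3191927$)
$b = \frac{1942340273508}{1575936257}$ ($b = - \frac{1910537}{-1553} + \frac{2309435}{1014769} = \left(-1910537\right) \left(- \frac{1}{1553}\right) + 2309435 \cdot \frac{1}{1014769} = \frac{1910537}{1553} + \frac{2309435}{1014769} = \frac{1942340273508}{1575936257} \approx 1232.5$)
$\frac{1819413}{-1695511} + \frac{b}{c} = \frac{1819413}{-1695511} + \frac{1942340273508}{1575936257 \cdot 3191927} = 1819413 \left(- \frac{1}{1695511}\right) + \frac{1942340273508}{1575936257} \cdot \frac{1}{3191927} = - \frac{1819413}{1695511} + \frac{1942340273508}{5030273488997239} = - \frac{9148851720137457778119}{8528884033603197694129}$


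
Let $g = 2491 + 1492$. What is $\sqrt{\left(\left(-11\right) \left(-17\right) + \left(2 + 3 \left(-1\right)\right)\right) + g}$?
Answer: $\sqrt{4169} \approx 64.568$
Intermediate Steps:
$g = 3983$
$\sqrt{\left(\left(-11\right) \left(-17\right) + \left(2 + 3 \left(-1\right)\right)\right) + g} = \sqrt{\left(\left(-11\right) \left(-17\right) + \left(2 + 3 \left(-1\right)\right)\right) + 3983} = \sqrt{\left(187 + \left(2 - 3\right)\right) + 3983} = \sqrt{\left(187 - 1\right) + 3983} = \sqrt{186 + 3983} = \sqrt{4169}$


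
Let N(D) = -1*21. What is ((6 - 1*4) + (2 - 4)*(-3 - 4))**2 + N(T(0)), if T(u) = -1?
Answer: 235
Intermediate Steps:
N(D) = -21
((6 - 1*4) + (2 - 4)*(-3 - 4))**2 + N(T(0)) = ((6 - 1*4) + (2 - 4)*(-3 - 4))**2 - 21 = ((6 - 4) - 2*(-7))**2 - 21 = (2 + 14)**2 - 21 = 16**2 - 21 = 256 - 21 = 235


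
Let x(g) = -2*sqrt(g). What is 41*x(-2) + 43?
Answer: 43 - 82*I*sqrt(2) ≈ 43.0 - 115.97*I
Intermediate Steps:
41*x(-2) + 43 = 41*(-2*I*sqrt(2)) + 43 = -82*I*sqrt(2) + 43 = 43 - 82*I*sqrt(2)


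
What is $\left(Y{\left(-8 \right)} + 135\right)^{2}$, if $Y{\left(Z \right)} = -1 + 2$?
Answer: $18496$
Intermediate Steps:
$Y{\left(Z \right)} = 1$
$\left(Y{\left(-8 \right)} + 135\right)^{2} = \left(1 + 135\right)^{2} = 136^{2} = 18496$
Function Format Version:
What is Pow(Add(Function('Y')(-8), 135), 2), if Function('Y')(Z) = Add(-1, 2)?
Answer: 18496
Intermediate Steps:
Function('Y')(Z) = 1
Pow(Add(Function('Y')(-8), 135), 2) = Pow(Add(1, 135), 2) = Pow(136, 2) = 18496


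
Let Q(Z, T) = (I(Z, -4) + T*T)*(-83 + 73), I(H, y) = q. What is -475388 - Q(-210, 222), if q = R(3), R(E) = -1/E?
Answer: 52346/3 ≈ 17449.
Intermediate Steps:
q = -1/3 ≈ -0.33333
I(H, y) = -1/3
Q(Z, T) = 10/3 - 10*T**2 (Q(Z, T) = (-1/3 + T*T)*(-83 + 73) = (-1/3 + T**2)*(-10) = 10/3 - 10*T**2)
-475388 - Q(-210, 222) = -475388 - (10/3 - 10*222**2) = -475388 - (10/3 - 10*49284) = -475388 - (10/3 - 492840) = -475388 - 1*(-1478510/3) = -475388 + 1478510/3 = 52346/3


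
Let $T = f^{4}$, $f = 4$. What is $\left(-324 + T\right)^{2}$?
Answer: $4624$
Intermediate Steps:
$T = 256$ ($T = 4^{4} = 256$)
$\left(-324 + T\right)^{2} = \left(-324 + 256\right)^{2} = \left(-68\right)^{2} = 4624$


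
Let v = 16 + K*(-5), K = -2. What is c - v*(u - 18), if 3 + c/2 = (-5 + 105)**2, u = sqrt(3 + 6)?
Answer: 20384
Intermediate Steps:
u = 3 (u = sqrt(9) = 3)
c = 19994 (c = -6 + 2*(-5 + 105)**2 = -6 + 2*100**2 = -6 + 2*10000 = -6 + 20000 = 19994)
v = 26 (v = 16 - 2*(-5) = 16 + 10 = 26)
c - v*(u - 18) = 19994 - 26*(3 - 18) = 19994 - 26*(-15) = 19994 - 1*(-390) = 19994 + 390 = 20384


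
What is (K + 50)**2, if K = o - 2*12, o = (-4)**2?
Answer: 1764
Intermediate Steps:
o = 16
K = -8 (K = 16 - 2*12 = 16 - 24 = -8)
(K + 50)**2 = (-8 + 50)**2 = 42**2 = 1764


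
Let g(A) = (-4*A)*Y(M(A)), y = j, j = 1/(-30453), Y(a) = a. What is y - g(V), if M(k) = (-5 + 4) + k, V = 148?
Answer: 2650141871/30453 ≈ 87024.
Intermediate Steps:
M(k) = -1 + k
j = -1/30453 ≈ -3.2838e-5
y = -1/30453 ≈ -3.2838e-5
g(A) = -4*A*(-1 + A) (g(A) = (-4*A)*(-1 + A) = -4*A*(-1 + A))
y - g(V) = -1/30453 - 4*148*(1 - 1*148) = -1/30453 - 4*148*(1 - 148) = -1/30453 - 4*148*(-147) = -1/30453 - 1*(-87024) = -1/30453 + 87024 = 2650141871/30453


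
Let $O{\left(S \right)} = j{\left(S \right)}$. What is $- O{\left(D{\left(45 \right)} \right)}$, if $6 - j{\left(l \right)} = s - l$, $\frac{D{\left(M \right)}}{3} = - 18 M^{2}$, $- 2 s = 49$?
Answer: $\frac{218639}{2} \approx 1.0932 \cdot 10^{5}$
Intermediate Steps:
$s = - \frac{49}{2}$ ($s = \left(- \frac{1}{2}\right) 49 = - \frac{49}{2} \approx -24.5$)
$D{\left(M \right)} = - 54 M^{2}$ ($D{\left(M \right)} = 3 \left(- 18 M^{2}\right) = - 54 M^{2}$)
$j{\left(l \right)} = \frac{61}{2} + l$ ($j{\left(l \right)} = 6 - \left(- \frac{49}{2} - l\right) = 6 + \left(\frac{49}{2} + l\right) = \frac{61}{2} + l$)
$O{\left(S \right)} = \frac{61}{2} + S$
$- O{\left(D{\left(45 \right)} \right)} = - (\frac{61}{2} - 54 \cdot 45^{2}) = - (\frac{61}{2} - 109350) = \left(-1\right) \left(- \frac{218639}{2}\right) = \frac{218639}{2}$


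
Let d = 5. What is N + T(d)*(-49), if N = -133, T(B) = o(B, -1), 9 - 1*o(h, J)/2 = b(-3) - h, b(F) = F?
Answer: -1799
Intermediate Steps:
o(h, J) = 24 + 2*h (o(h, J) = 18 - 2*(-3 - h) = 18 + (6 + 2*h) = 24 + 2*h)
T(B) = 24 + 2*B
N + T(d)*(-49) = -133 + (24 + 2*5)*(-49) = -133 + (24 + 10)*(-49) = -133 + 34*(-49) = -133 - 1666 = -1799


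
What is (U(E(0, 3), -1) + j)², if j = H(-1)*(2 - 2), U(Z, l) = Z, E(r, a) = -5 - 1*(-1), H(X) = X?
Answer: 16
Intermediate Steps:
E(r, a) = -4 (E(r, a) = -5 + 1 = -4)
j = 0 (j = -(2 - 2) = -1*0 = 0)
(U(E(0, 3), -1) + j)² = (-4 + 0)² = (-4)² = 16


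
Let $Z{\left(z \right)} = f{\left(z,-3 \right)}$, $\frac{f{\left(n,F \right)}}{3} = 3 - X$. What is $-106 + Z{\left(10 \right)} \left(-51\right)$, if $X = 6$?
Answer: $353$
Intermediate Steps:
$f{\left(n,F \right)} = -9$ ($f{\left(n,F \right)} = 3 \left(3 - 6\right) = 3 \left(-3\right) = -9$)
$Z{\left(z \right)} = -9$
$-106 + Z{\left(10 \right)} \left(-51\right) = -106 - -459 = -106 + 459 = 353$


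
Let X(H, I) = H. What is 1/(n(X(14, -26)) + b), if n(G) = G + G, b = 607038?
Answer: 1/607066 ≈ 1.6473e-6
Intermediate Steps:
n(G) = 2*G
1/(n(X(14, -26)) + b) = 1/(2*14 + 607038) = 1/(28 + 607038) = 1/607066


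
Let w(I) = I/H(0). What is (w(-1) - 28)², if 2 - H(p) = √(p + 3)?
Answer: 903 + 60*√3 ≈ 1006.9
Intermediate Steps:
H(p) = 2 - √(3 + p) (H(p) = 2 - √(p + 3) = 2 - √(3 + p))
w(I) = I/(2 - √3) (w(I) = I/(2 - √(3 + 0)) = I/(2 - √3))
(w(-1) - 28)² = ((2*(-1) - √3) - 28)² = ((-2 - √3) - 28)² = (-30 - √3)²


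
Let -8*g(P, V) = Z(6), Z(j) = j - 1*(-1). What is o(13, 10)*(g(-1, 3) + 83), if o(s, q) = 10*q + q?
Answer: 36135/4 ≈ 9033.8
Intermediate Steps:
Z(j) = 1 + j (Z(j) = j + 1 = 1 + j)
g(P, V) = -7/8 (g(P, V) = -(1 + 6)/8 = -⅛*7 = -7/8)
o(s, q) = 11*q
o(13, 10)*(g(-1, 3) + 83) = (11*10)*(-7/8 + 83) = 110*(657/8) = 36135/4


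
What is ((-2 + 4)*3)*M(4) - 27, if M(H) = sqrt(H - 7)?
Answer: -27 + 6*I*sqrt(3) ≈ -27.0 + 10.392*I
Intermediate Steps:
M(H) = sqrt(-7 + H)
((-2 + 4)*3)*M(4) - 27 = ((-2 + 4)*3)*sqrt(-7 + 4) - 27 = (2*3)*sqrt(-3) - 27 = 6*(I*sqrt(3)) - 27 = 6*I*sqrt(3) - 27 = -27 + 6*I*sqrt(3)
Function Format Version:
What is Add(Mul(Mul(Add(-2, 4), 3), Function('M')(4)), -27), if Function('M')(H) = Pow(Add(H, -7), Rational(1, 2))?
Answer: Add(-27, Mul(6, I, Pow(3, Rational(1, 2)))) ≈ Add(-27.000, Mul(10.392, I))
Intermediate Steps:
Function('M')(H) = Pow(Add(-7, H), Rational(1, 2))
Add(Mul(Mul(Add(-2, 4), 3), Function('M')(4)), -27) = Add(Mul(Mul(Add(-2, 4), 3), Pow(Add(-7, 4), Rational(1, 2))), -27) = Add(Mul(Mul(2, 3), Pow(-3, Rational(1, 2))), -27) = Add(Mul(6, Mul(I, Pow(3, Rational(1, 2)))), -27) = Add(Mul(6, I, Pow(3, Rational(1, 2))), -27) = Add(-27, Mul(6, I, Pow(3, Rational(1, 2))))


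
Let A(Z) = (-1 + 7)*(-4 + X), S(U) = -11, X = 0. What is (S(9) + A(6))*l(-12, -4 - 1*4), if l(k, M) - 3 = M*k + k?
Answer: -3045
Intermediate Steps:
l(k, M) = 3 + k + M*k (l(k, M) = 3 + (M*k + k) = 3 + (k + M*k) = 3 + k + M*k)
A(Z) = -24 (A(Z) = (-1 + 7)*(-4 + 0) = 6*(-4) = -24)
(S(9) + A(6))*l(-12, -4 - 1*4) = (-11 - 24)*(3 - 12 + (-4 - 1*4)*(-12)) = -35*(3 - 12 + (-4 - 4)*(-12)) = -35*(3 - 12 - 8*(-12)) = -35*(3 - 12 + 96) = -35*87 = -3045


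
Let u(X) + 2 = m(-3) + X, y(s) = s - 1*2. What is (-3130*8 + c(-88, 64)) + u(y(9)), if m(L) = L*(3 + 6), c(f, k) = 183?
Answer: -24879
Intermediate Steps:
y(s) = -2 + s (y(s) = s - 2 = -2 + s)
m(L) = 9*L (m(L) = L*9 = 9*L)
u(X) = -29 + X (u(X) = -2 + (9*(-3) + X) = -2 + (-27 + X) = -29 + X)
(-3130*8 + c(-88, 64)) + u(y(9)) = (-3130*8 + 183) + (-29 + (-2 + 9)) = (-25040 + 183) + (-29 + 7) = -24857 - 22 = -24879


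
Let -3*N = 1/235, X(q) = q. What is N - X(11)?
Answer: -7756/705 ≈ -11.001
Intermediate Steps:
N = -1/705 (N = -1/3/235 = -1/3*1/235 = -1/705 ≈ -0.0014184)
N - X(11) = -1/705 - 1*11 = -1/705 - 11 = -7756/705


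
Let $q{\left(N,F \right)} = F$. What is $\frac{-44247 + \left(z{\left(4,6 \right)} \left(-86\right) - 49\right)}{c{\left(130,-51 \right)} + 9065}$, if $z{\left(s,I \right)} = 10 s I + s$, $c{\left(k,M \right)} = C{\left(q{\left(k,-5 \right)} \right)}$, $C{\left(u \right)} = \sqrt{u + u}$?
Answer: $- \frac{118352640}{16434847} + \frac{13056 i \sqrt{10}}{16434847} \approx -7.2013 + 0.0025121 i$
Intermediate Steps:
$C{\left(u \right)} = \sqrt{2} \sqrt{u}$ ($C{\left(u \right)} = \sqrt{2 u} = \sqrt{2} \sqrt{u}$)
$c{\left(k,M \right)} = i \sqrt{10}$ ($c{\left(k,M \right)} = \sqrt{2} \sqrt{-5} = \sqrt{2} i \sqrt{5} = i \sqrt{10}$)
$z{\left(s,I \right)} = s + 10 I s$ ($z{\left(s,I \right)} = 10 I s + s = s + 10 I s$)
$\frac{-44247 + \left(z{\left(4,6 \right)} \left(-86\right) - 49\right)}{c{\left(130,-51 \right)} + 9065} = \frac{-44247 + \left(4 \left(1 + 10 \cdot 6\right) \left(-86\right) - 49\right)}{i \sqrt{10} + 9065} = \frac{-44247 + \left(4 \left(1 + 60\right) \left(-86\right) - 49\right)}{9065 + i \sqrt{10}} = \frac{-44247 + \left(4 \cdot 61 \left(-86\right) - 49\right)}{9065 + i \sqrt{10}} = \frac{-44247 + \left(244 \left(-86\right) - 49\right)}{9065 + i \sqrt{10}} = \frac{-44247 - 21033}{9065 + i \sqrt{10}} = - \frac{65280}{9065 + i \sqrt{10}}$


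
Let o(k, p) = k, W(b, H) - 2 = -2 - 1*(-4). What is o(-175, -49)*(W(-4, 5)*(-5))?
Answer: 3500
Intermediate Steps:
W(b, H) = 4 (W(b, H) = 2 + (-2 - 1*(-4)) = 2 + (-2 + 4) = 2 + 2 = 4)
o(-175, -49)*(W(-4, 5)*(-5)) = -700*(-5) = -175*(-20) = 3500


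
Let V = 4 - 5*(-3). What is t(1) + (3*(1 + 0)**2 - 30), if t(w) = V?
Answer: -8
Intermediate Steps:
V = 19 (V = 4 + 15 = 19)
t(w) = 19
t(1) + (3*(1 + 0)**2 - 30) = 19 + (3*(1 + 0)**2 - 30) = 19 + (3*1**2 - 30) = 19 + (3*1 - 30) = 19 + (3 - 30) = 19 - 27 = -8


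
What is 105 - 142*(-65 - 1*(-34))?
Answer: 4507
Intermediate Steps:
105 - 142*(-65 - 1*(-34)) = 105 - 142*(-65 + 34) = 105 - 142*(-31) = 105 + 4402 = 4507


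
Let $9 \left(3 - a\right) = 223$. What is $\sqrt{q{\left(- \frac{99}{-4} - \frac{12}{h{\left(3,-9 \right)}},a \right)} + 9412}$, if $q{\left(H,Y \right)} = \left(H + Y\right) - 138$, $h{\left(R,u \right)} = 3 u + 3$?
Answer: $\frac{\sqrt{333989}}{6} \approx 96.32$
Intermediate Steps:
$h{\left(R,u \right)} = 3 + 3 u$
$a = - \frac{196}{9}$ ($a = 3 - \frac{223}{9} = - \frac{196}{9} \approx -21.778$)
$q{\left(H,Y \right)} = -138 + H + Y$
$\sqrt{q{\left(- \frac{99}{-4} - \frac{12}{h{\left(3,-9 \right)}},a \right)} + 9412} = \sqrt{\left(-138 - \left(- \frac{99}{4} + \frac{12}{3 + 3 \left(-9\right)}\right) - \frac{196}{9}\right) + 9412} = \sqrt{\left(-138 - \left(- \frac{99}{4} + \frac{12}{3 - 27}\right) - \frac{196}{9}\right) + 9412} = \sqrt{\left(-138 + \left(\frac{99}{4} - \frac{12}{-24}\right) - \frac{196}{9}\right) + 9412} = \sqrt{\left(-138 + \left(\frac{99}{4} - - \frac{1}{2}\right) - \frac{196}{9}\right) + 9412} = \sqrt{\left(-138 + \left(\frac{99}{4} + \frac{1}{2}\right) - \frac{196}{9}\right) + 9412} = \sqrt{\left(-138 + \frac{101}{4} - \frac{196}{9}\right) + 9412} = \sqrt{- \frac{4843}{36} + 9412} = \sqrt{\frac{333989}{36}} = \frac{\sqrt{333989}}{6}$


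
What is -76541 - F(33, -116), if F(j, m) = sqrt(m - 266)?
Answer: -76541 - I*sqrt(382) ≈ -76541.0 - 19.545*I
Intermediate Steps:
F(j, m) = sqrt(-266 + m)
-76541 - F(33, -116) = -76541 - sqrt(-266 - 116) = -76541 - sqrt(-382) = -76541 - I*sqrt(382)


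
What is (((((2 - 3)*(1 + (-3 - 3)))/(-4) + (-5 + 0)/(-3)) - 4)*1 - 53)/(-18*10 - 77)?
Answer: 679/3084 ≈ 0.22017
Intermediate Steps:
(((((2 - 3)*(1 + (-3 - 3)))/(-4) + (-5 + 0)/(-3)) - 4)*1 - 53)/(-18*10 - 77) = (((-(1 - 6)*(-¼) - 5*(-⅓)) - 4)*1 - 53)/(-180 - 77) = (((-1*(-5)*(-¼) + 5/3) - 4)*1 - 53)/(-257) = (((5*(-¼) + 5/3) - 4)*1 - 53)*(-1/257) = (((-5/4 + 5/3) - 4)*1 - 53)*(-1/257) = ((5/12 - 4)*1 - 53)*(-1/257) = (-43/12*1 - 53)*(-1/257) = (-43/12 - 53)*(-1/257) = -679/12*(-1/257) = 679/3084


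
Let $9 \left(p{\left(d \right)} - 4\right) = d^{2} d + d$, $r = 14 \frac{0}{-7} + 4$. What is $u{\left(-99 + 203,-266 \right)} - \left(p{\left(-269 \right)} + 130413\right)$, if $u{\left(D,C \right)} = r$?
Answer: $\frac{18291661}{9} \approx 2.0324 \cdot 10^{6}$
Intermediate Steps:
$r = 4$ ($r = 14 \cdot 0 \left(- \frac{1}{7}\right) + 4 = 14 \cdot 0 + 4 = 0 + 4 = 4$)
$p{\left(d \right)} = 4 + \frac{d}{9} + \frac{d^{3}}{9}$ ($p{\left(d \right)} = 4 + \frac{d^{2} d + d}{9} = 4 + \frac{d^{3} + d}{9} = 4 + \frac{d + d^{3}}{9} = 4 + \left(\frac{d}{9} + \frac{d^{3}}{9}\right) = 4 + \frac{d}{9} + \frac{d^{3}}{9}$)
$u{\left(D,C \right)} = 4$
$u{\left(-99 + 203,-266 \right)} - \left(p{\left(-269 \right)} + 130413\right) = 4 - \left(\left(4 + \frac{1}{9} \left(-269\right) + \frac{\left(-269\right)^{3}}{9}\right) + 130413\right) = 4 - \left(\left(4 - \frac{269}{9} + \frac{1}{9} \left(-19465109\right)\right) + 130413\right) = 4 - \left(\left(4 - \frac{269}{9} - \frac{19465109}{9}\right) + 130413\right) = 4 - \left(- \frac{19465342}{9} + 130413\right) = 4 - - \frac{18291625}{9} = 4 + \frac{18291625}{9} = \frac{18291661}{9}$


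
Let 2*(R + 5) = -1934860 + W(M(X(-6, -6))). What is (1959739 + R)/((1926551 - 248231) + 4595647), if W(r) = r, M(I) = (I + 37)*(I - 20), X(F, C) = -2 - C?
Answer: 991976/6273967 ≈ 0.15811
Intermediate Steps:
M(I) = (-20 + I)*(37 + I) (M(I) = (37 + I)*(-20 + I) = (-20 + I)*(37 + I))
R = -967763 (R = -5 + (-1934860 + (-740 + (-2 - 1*(-6))**2 + 17*(-2 - 1*(-6))))/2 = -5 + (-1934860 + (-740 + (-2 + 6)**2 + 17*(-2 + 6)))/2 = -5 + (-1934860 + (-740 + 4**2 + 17*4))/2 = -5 + (-1934860 + (-740 + 16 + 68))/2 = -5 + (-1934860 - 656)/2 = -5 + (1/2)*(-1935516) = -5 - 967758 = -967763)
(1959739 + R)/((1926551 - 248231) + 4595647) = (1959739 - 967763)/((1926551 - 248231) + 4595647) = 991976/(1678320 + 4595647) = 991976/6273967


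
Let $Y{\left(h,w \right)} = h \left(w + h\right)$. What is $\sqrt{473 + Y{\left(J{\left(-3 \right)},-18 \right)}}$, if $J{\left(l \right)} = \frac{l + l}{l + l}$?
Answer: $2 \sqrt{114} \approx 21.354$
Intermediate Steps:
$J{\left(l \right)} = 1$ ($J{\left(l \right)} = \frac{2 l}{2 l} = 2 l \frac{1}{2 l} = 1$)
$Y{\left(h,w \right)} = h \left(h + w\right)$
$\sqrt{473 + Y{\left(J{\left(-3 \right)},-18 \right)}} = \sqrt{473 + 1 \left(1 - 18\right)} = \sqrt{473 + 1 \left(-17\right)} = \sqrt{473 - 17} = \sqrt{456} = 2 \sqrt{114}$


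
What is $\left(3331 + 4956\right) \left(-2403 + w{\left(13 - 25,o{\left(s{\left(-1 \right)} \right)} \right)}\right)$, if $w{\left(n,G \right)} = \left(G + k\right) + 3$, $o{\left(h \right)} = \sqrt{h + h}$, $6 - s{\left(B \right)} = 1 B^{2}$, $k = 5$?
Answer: $-19847365 + 8287 \sqrt{10} \approx -1.9821 \cdot 10^{7}$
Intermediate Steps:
$s{\left(B \right)} = 6 - B^{2}$ ($s{\left(B \right)} = 6 - 1 B^{2} = 6 - B^{2}$)
$o{\left(h \right)} = \sqrt{2} \sqrt{h}$ ($o{\left(h \right)} = \sqrt{2 h} = \sqrt{2} \sqrt{h}$)
$w{\left(n,G \right)} = 8 + G$ ($w{\left(n,G \right)} = \left(G + 5\right) + 3 = \left(5 + G\right) + 3 = 8 + G$)
$\left(3331 + 4956\right) \left(-2403 + w{\left(13 - 25,o{\left(s{\left(-1 \right)} \right)} \right)}\right) = \left(3331 + 4956\right) \left(-2403 + \left(8 + \sqrt{2} \sqrt{6 - \left(-1\right)^{2}}\right)\right) = 8287 \left(-2403 + \left(8 + \sqrt{2} \sqrt{6 - 1}\right)\right) = 8287 \left(-2403 + \left(8 + \sqrt{2} \sqrt{5}\right)\right) = 8287 \left(-2403 + \left(8 + \sqrt{10}\right)\right) = 8287 \left(-2395 + \sqrt{10}\right) = -19847365 + 8287 \sqrt{10}$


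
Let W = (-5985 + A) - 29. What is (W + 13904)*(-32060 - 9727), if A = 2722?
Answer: -443443644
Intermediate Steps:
W = -3292 (W = (-5985 + 2722) - 29 = -3263 - 29 = -3292)
(W + 13904)*(-32060 - 9727) = (-3292 + 13904)*(-32060 - 9727) = 10612*(-41787) = -443443644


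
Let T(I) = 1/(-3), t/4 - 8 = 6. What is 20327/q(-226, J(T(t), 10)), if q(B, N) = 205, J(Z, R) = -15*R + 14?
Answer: 20327/205 ≈ 99.156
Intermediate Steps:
t = 56 (t = 32 + 4*6 = 32 + 24 = 56)
T(I) = -1/3
J(Z, R) = 14 - 15*R
20327/q(-226, J(T(t), 10)) = 20327/205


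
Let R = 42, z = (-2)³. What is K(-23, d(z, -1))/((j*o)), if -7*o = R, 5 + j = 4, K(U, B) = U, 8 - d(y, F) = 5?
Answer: -23/6 ≈ -3.8333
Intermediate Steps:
z = -8
d(y, F) = 3 (d(y, F) = 8 - 1*5 = 8 - 5 = 3)
j = -1 (j = -5 + 4 = -1)
o = -6 (o = -⅐*42 = -6)
K(-23, d(z, -1))/((j*o)) = -23/((-1*(-6))) = -23/6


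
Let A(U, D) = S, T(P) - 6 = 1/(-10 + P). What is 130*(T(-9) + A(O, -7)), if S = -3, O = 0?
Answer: 7280/19 ≈ 383.16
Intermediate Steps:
T(P) = 6 + 1/(-10 + P)
A(U, D) = -3
130*(T(-9) + A(O, -7)) = 130*((-59 + 6*(-9))/(-10 - 9) - 3) = 130*((-59 - 54)/(-19) - 3) = 130*(-1/19*(-113) - 3) = 130*(113/19 - 3) = 130*(56/19) = 7280/19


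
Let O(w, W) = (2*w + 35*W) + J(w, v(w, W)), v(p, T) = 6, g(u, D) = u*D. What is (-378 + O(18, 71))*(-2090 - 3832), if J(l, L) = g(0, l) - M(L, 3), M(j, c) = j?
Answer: -12655314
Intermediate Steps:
g(u, D) = D*u
J(l, L) = -L (J(l, L) = l*0 - L = 0 - L = -L)
O(w, W) = -6 + 2*w + 35*W (O(w, W) = (2*w + 35*W) - 1*6 = (2*w + 35*W) - 6 = -6 + 2*w + 35*W)
(-378 + O(18, 71))*(-2090 - 3832) = (-378 + (-6 + 2*18 + 35*71))*(-2090 - 3832) = (-378 + (-6 + 36 + 2485))*(-5922) = (-378 + 2515)*(-5922) = 2137*(-5922) = -12655314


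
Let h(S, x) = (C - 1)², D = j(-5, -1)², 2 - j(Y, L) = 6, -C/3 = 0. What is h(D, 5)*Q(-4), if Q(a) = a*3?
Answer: -12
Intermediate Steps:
C = 0 (C = -3*0 = 0)
j(Y, L) = -4 (j(Y, L) = 2 - 1*6 = 2 - 6 = -4)
Q(a) = 3*a
D = 16 (D = (-4)² = 16)
h(S, x) = 1 (h(S, x) = (0 - 1)² = (-1)² = 1)
h(D, 5)*Q(-4) = 1*(3*(-4)) = 1*(-12) = -12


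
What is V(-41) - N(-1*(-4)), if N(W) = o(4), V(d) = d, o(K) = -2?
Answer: -39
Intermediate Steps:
N(W) = -2
V(-41) - N(-1*(-4)) = -41 - 1*(-2) = -41 + 2 = -39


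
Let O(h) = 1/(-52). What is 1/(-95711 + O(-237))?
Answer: -52/4976973 ≈ -1.0448e-5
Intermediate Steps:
O(h) = -1/52
1/(-95711 + O(-237)) = 1/(-95711 - 1/52) = 1/(-4976973/52) = -52/4976973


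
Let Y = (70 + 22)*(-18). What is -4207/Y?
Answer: 4207/1656 ≈ 2.5405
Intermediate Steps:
Y = -1656 (Y = 92*(-18) = -1656)
-4207/Y = -4207/(-1656) = -4207*(-1/1656) = 4207/1656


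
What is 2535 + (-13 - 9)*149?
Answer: -743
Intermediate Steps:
2535 + (-13 - 9)*149 = 2535 - 22*149 = 2535 - 3278 = -743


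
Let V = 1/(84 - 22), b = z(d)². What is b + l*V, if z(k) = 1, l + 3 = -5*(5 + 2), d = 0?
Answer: 12/31 ≈ 0.38710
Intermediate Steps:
l = -38 (l = -3 - 5*(5 + 2) = -3 - 5*7 = -3 - 35 = -38)
b = 1 (b = 1² = 1)
V = 1/62 ≈ 0.016129
b + l*V = 1 - 38*1/62 = 1 - 19/31 = 12/31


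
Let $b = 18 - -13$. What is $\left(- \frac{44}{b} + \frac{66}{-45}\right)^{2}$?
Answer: $\frac{1800964}{216225} \approx 8.3291$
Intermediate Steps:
$b = 31$ ($b = 18 + 13 = 31$)
$\left(- \frac{44}{b} + \frac{66}{-45}\right)^{2} = \left(- \frac{44}{31} + \frac{66}{-45}\right)^{2} = \left(\left(-44\right) \frac{1}{31} + 66 \left(- \frac{1}{45}\right)\right)^{2} = \left(- \frac{44}{31} - \frac{22}{15}\right)^{2} = \left(- \frac{1342}{465}\right)^{2} = \frac{1800964}{216225}$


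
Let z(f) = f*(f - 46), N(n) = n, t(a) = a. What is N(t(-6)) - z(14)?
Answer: 442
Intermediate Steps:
z(f) = f*(-46 + f)
N(t(-6)) - z(14) = -6 - 14*(-46 + 14) = -6 - 14*(-32) = -6 - 1*(-448) = -6 + 448 = 442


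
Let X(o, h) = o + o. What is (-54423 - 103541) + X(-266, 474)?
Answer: -158496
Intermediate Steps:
X(o, h) = 2*o
(-54423 - 103541) + X(-266, 474) = (-54423 - 103541) + 2*(-266) = -157964 - 532 = -158496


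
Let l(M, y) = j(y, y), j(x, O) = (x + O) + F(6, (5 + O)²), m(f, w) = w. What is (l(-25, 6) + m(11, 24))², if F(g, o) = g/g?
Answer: 1369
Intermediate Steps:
F(g, o) = 1
j(x, O) = 1 + O + x (j(x, O) = (x + O) + 1 = (O + x) + 1 = 1 + O + x)
l(M, y) = 1 + 2*y (l(M, y) = 1 + y + y = 1 + 2*y)
(l(-25, 6) + m(11, 24))² = ((1 + 2*6) + 24)² = ((1 + 12) + 24)² = (13 + 24)² = 37² = 1369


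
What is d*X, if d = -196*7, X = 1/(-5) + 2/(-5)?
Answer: 4116/5 ≈ 823.20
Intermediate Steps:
X = -⅗ (X = 1*(-⅕) + 2*(-⅕) = -⅕ - ⅖ = -⅗ ≈ -0.60000)
d = -1372
d*X = -1372*(-⅗) = 4116/5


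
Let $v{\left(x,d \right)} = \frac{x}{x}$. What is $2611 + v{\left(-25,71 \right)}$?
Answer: $2612$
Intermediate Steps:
$v{\left(x,d \right)} = 1$
$2611 + v{\left(-25,71 \right)} = 2611 + 1 = 2612$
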